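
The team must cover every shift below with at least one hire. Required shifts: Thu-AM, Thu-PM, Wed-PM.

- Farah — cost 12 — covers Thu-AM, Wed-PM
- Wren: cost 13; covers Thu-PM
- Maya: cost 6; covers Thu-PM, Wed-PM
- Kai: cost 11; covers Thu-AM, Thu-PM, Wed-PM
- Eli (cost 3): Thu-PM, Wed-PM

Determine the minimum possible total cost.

11

The greedy cost-per-new-shift heuristic would pick Eli and Kai for 14, but a cheaper cover exists.
Kai alone covers Thu-AM, Thu-PM, Wed-PM — every shift.
Total cost: 11.
No cover costs less than 11.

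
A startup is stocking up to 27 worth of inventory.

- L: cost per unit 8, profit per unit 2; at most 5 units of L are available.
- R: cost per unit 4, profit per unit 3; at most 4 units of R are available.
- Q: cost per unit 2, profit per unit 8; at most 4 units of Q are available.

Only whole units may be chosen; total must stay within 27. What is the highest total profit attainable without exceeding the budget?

44

Q has the best ratio (8/2); taking only Q gives at most 4×8 = 32 (stopped by the supply cap of 4).
Mixing does better — 4×R and 4×Q: cost 24 ≤ 27, profit 4·3 + 4·8 = 44.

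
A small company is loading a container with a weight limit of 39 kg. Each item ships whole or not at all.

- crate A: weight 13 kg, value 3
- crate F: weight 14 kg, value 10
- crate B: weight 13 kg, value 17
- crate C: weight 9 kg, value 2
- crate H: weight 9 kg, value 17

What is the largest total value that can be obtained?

44

Treat it as a binary knapsack problem.
Allowing fractional choices, the relaxed optimum would be about 44.7, but items are indivisible.
crate B + crate C + crate H: weight 13 + 9 + 9 = 31 ≤ 39, value 17 + 2 + 17 = 36.
crate F + crate B + crate H: weight 14 + 13 + 9 = 36 ≤ 39, value 10 + 17 + 17 = 44.
crate A + crate B + crate H: weight 13 + 13 + 9 = 35 ≤ 39, value 3 + 17 + 17 = 37.
Best is crate F, crate B, and crate H with total value 44.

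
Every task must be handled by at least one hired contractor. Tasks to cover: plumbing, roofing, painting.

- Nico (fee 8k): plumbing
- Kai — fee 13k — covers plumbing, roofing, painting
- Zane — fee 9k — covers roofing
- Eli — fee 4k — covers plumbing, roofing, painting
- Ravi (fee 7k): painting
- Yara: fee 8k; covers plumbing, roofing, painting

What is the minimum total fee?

Eli alone covers plumbing, roofing, painting — every task.
Total fee: 4.
No cover costs less than 4.

4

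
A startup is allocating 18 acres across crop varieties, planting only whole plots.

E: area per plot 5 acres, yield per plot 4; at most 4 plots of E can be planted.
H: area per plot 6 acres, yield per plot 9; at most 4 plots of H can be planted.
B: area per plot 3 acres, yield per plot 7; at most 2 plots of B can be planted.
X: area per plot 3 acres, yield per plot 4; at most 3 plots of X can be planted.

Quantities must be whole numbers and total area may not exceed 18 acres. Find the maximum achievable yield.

B has the best ratio (7/3); taking only B gives at most 2×7 = 14 (stopped by the supply cap of 2).
Mixing does better — 2×H and 2×B: area 18 ≤ 18, yield 2·9 + 2·7 = 32.

32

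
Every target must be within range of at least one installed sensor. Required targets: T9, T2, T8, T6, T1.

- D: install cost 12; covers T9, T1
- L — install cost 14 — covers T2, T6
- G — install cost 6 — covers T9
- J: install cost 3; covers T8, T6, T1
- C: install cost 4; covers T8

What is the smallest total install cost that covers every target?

23

This is a weighted set-cover instance.
Choose L, G, and J: together they cover T9, T2, T8, T6, T1 — every target.
Total install cost: 14 + 6 + 3 = 23.
No cover costs less than 23.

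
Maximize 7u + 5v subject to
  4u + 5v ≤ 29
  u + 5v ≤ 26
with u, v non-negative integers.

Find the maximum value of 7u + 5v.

49

Relaxing integrality, the LP optimum is 50.75 at (u,v) = (7.25, 0), which is not an integer point.
(u,v)=(7,0): 4·7+5·0=28≤29, 1·7+5·0=7≤26, objective 49.
(u,v)=(6,1): 4·6+5·1=29≤29, 1·6+5·1=11≤26, objective 47.
(u,v)=(6,0): 4·6+5·0=24≤29, 1·6+5·0=6≤26, objective 42.
The best lattice point is (7,0), giving 49.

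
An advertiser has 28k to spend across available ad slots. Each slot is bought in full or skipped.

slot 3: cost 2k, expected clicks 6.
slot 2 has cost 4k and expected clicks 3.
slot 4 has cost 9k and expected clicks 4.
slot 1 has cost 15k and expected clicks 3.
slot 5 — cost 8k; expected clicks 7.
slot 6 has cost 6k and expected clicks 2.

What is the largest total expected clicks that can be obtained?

Allowing fractional choices, the relaxed optimum would be about 21.7, but ad slots are indivisible.
slot 3 + slot 4 + slot 5 + slot 6: cost 2 + 9 + 8 + 6 = 25 ≤ 28, expected clicks 6 + 4 + 7 + 2 = 19.
slot 3 + slot 2 + slot 5 + slot 6: cost 2 + 4 + 8 + 6 = 20 ≤ 28, expected clicks 6 + 3 + 7 + 2 = 18.
slot 3 + slot 2 + slot 4 + slot 5: cost 2 + 4 + 9 + 8 = 23 ≤ 28, expected clicks 6 + 3 + 4 + 7 = 20.
Best is slot 3, slot 2, slot 4, and slot 5 with total expected clicks 20.

20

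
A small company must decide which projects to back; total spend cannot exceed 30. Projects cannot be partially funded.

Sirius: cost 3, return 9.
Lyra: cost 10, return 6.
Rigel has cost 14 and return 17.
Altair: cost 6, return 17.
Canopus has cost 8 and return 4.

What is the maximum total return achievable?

43

Take Sirius, Rigel, and Altair: cost 3 + 14 + 6 = 23 ≤ 30, return 9 + 17 + 17 = 43.
No other feasible combination does better.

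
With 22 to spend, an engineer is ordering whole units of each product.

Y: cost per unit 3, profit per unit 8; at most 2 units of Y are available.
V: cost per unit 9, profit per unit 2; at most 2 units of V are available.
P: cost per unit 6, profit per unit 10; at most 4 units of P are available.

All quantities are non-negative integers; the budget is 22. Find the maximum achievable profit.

Y has the best ratio (8/3); taking only Y gives at most 2×8 = 16 (stopped by the supply cap of 2).
Mixing does better — 1×Y and 3×P: cost 21 ≤ 22, profit 1·8 + 3·10 = 38.

38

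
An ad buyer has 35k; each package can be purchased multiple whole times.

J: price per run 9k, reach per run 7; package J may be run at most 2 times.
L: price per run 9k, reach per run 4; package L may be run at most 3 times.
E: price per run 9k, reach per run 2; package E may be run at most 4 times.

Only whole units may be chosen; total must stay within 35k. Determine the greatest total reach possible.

18

J has the best ratio (7/9); taking only J gives at most 2×7 = 14 (stopped by the supply cap of 2).
Mixing does better — 2×J and 1×L: price 27 ≤ 35, reach 2·7 + 1·4 = 18.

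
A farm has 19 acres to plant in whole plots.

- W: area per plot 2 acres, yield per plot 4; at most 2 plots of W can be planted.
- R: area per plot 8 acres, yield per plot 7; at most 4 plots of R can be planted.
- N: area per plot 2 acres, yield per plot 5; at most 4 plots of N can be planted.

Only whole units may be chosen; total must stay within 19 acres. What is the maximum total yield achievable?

31

This is a bounded integer knapsack.
N has the best ratio (5/2); taking only N gives at most 4×5 = 20 (stopped by the supply cap of 4).
Mixing does better — 1×W, 1×R, and 4×N: area 18 ≤ 19, yield 1·4 + 1·7 + 4·5 = 31.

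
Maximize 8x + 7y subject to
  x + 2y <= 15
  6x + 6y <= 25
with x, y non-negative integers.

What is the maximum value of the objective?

32

(x,y)=(4,0): 1·4+2·0=4≤15, 6·4+6·0=24≤25, objective 32.
(x,y)=(3,1): 1·3+2·1=5≤15, 6·3+6·1=24≤25, objective 31.
(x,y)=(3,0): 1·3+2·0=3≤15, 6·3+6·0=18≤25, objective 24.
No feasible integer point exceeds 32.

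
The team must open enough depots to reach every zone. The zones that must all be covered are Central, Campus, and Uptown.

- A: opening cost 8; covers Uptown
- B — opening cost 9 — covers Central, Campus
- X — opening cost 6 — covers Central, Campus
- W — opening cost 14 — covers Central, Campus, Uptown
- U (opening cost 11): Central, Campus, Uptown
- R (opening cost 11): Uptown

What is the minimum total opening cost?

This is an integer covering problem.
The greedy cost-per-new-zone heuristic would pick X and A for 14, but a cheaper cover exists.
U alone covers Central, Campus, Uptown — every zone.
Total opening cost: 11.
No cover costs less than 11.

11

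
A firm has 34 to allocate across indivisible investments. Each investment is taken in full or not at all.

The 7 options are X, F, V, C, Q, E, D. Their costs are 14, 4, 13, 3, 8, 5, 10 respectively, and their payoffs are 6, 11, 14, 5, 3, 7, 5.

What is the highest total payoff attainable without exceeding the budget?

Take F, V, C, Q, and E: cost 4 + 13 + 3 + 8 + 5 = 33 ≤ 34, payoff 11 + 14 + 5 + 3 + 7 = 40.
No other feasible combination does better.

40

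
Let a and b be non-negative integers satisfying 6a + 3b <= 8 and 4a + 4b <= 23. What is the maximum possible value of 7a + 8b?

(a,b)=(0,2): 6·0+3·2=6≤8, 4·0+4·2=8≤23, objective 16.
(a,b)=(0,1): 6·0+3·1=3≤8, 4·0+4·1=4≤23, objective 8.
The best lattice point is (0,2), giving 16.

16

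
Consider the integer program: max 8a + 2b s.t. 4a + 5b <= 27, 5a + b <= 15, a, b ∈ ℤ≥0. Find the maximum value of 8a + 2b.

24

(a,b)=(3,0): 4·3+5·0=12≤27, 5·3+1·0=15≤15, objective 24.
(a,b)=(2,3): 4·2+5·3=23≤27, 5·2+1·3=13≤15, objective 22.
(a,b)=(2,2): 4·2+5·2=18≤27, 5·2+1·2=12≤15, objective 20.
(a,b)=(2,1): 4·2+5·1=13≤27, 5·2+1·1=11≤15, objective 18.
The best lattice point is (3,0), giving 24.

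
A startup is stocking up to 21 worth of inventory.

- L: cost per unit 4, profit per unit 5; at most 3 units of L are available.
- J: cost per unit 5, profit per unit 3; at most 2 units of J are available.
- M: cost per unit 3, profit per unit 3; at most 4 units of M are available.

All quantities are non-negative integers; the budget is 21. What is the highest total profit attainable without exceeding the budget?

24

3×L and 3×M: cost 21 ≤ 21, profit 3·5 + 3·3 = 24.
2×L and 4×M: cost 20 ≤ 21, profit 2·5 + 4·3 = 22.
Best is 24.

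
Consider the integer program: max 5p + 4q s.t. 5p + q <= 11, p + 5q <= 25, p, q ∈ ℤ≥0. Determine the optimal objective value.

(p,q)=(1,4): 5·1+1·4=9≤11, 1·1+5·4=21≤25, objective 21.
(p,q)=(0,5): 5·0+1·5=5≤11, 1·0+5·5=25≤25, objective 20.
(p,q)=(1,3): 5·1+1·3=8≤11, 1·1+5·3=16≤25, objective 17.
(p,q)=(0,4): 5·0+1·4=4≤11, 1·0+5·4=20≤25, objective 16.
No feasible integer point exceeds 21.

21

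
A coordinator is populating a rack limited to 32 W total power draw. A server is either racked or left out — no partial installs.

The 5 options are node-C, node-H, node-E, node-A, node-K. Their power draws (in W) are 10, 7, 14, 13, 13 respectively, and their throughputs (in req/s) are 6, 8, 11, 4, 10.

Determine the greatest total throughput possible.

node-C + node-H + node-K: power draw 10 + 7 + 13 = 30 ≤ 32, throughput 6 + 8 + 10 = 24.
node-C + node-H + node-E: power draw 10 + 7 + 14 = 31 ≤ 32, throughput 6 + 8 + 11 = 25.
node-E + node-K: power draw 14 + 13 = 27 ≤ 32, throughput 11 + 10 = 21.
Best is node-C, node-H, and node-E with total throughput 25.

25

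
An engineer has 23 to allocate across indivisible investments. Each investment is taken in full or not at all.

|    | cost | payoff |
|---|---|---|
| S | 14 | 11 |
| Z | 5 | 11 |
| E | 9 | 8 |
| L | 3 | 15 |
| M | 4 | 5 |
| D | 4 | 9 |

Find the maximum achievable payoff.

This is an integer program with binary decision variables.
Z + E + L + D: cost 5 + 9 + 3 + 4 = 21 ≤ 23, payoff 11 + 8 + 15 + 9 = 43.
Z + E + L + M: cost 5 + 9 + 3 + 4 = 21 ≤ 23, payoff 11 + 8 + 15 + 5 = 39.
Z + L + M + D: cost 5 + 3 + 4 + 4 = 16 ≤ 23, payoff 11 + 15 + 5 + 9 = 40.
Best is Z, E, L, and D with total payoff 43.

43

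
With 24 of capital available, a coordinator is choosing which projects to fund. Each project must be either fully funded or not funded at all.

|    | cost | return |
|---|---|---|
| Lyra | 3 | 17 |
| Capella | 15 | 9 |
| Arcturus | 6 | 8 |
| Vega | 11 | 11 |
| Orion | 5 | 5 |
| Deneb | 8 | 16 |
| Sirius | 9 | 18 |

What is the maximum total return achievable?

51

Allowing fractional choices, the relaxed optimum would be about 56.3, but projects are indivisible.
Lyra + Deneb + Sirius: cost 3 + 8 + 9 = 20 ≤ 24, return 17 + 16 + 18 = 51.
Lyra + Arcturus + Orion + Sirius: cost 3 + 6 + 5 + 9 = 23 ≤ 24, return 17 + 8 + 5 + 18 = 48.
Best is Lyra, Deneb, and Sirius with total return 51.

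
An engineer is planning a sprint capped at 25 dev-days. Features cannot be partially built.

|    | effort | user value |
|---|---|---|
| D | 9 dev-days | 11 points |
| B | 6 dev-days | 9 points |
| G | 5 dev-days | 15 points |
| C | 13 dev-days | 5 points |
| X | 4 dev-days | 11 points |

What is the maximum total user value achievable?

46

Allowing fractional choices, the relaxed optimum would be about 46.4, but features are indivisible.
D + B + G + X: effort 9 + 6 + 5 + 4 = 24 ≤ 25, user value 11 + 9 + 15 + 11 = 46.
D + G + X: effort 9 + 5 + 4 = 18 ≤ 25, user value 11 + 15 + 11 = 37.
Best is D, B, G, and X with total user value 46.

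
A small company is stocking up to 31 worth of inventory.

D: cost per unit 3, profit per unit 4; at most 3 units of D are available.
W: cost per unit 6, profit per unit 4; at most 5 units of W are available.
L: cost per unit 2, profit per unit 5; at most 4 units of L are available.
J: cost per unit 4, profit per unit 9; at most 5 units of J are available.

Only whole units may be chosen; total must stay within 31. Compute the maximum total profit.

69

L has the best ratio (5/2); taking only L gives at most 4×5 = 20 (stopped by the supply cap of 4).
Mixing does better — 1×D, 4×L, and 5×J: cost 31 ≤ 31, profit 1·4 + 4·5 + 5·9 = 69.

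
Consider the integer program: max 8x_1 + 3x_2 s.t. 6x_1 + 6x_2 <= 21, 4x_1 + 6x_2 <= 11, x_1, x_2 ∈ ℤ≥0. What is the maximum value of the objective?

(x_1,x_2)=(2,0): 6·2+6·0=12≤21, 4·2+6·0=8≤11, objective 16.
(x_1,x_2)=(1,1): 6·1+6·1=12≤21, 4·1+6·1=10≤11, objective 11.
(x_1,x_2)=(1,0): 6·1+6·0=6≤21, 4·1+6·0=4≤11, objective 8.
Maximum is 16 at (x_1,x_2)=(2,0).

16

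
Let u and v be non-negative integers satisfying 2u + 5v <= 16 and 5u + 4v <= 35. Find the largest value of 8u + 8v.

(u,v)=(7,0): 2·7+5·0=14≤16, 5·7+4·0=35≤35, objective 56.
(u,v)=(5,1): 2·5+5·1=15≤16, 5·5+4·1=29≤35, objective 48.
(u,v)=(6,0): 2·6+5·0=12≤16, 5·6+4·0=30≤35, objective 48.
Maximum is 56 at (u,v)=(7,0).

56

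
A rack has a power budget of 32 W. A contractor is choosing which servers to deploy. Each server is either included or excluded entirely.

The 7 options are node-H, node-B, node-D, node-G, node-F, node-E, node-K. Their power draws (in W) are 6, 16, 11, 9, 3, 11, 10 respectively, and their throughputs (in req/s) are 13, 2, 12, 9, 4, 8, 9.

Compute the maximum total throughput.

38

Take node-H, node-D, node-G, and node-F: power draw 6 + 11 + 9 + 3 = 29 ≤ 32, throughput 13 + 12 + 9 + 4 = 38.
No feasible combination exceeds this.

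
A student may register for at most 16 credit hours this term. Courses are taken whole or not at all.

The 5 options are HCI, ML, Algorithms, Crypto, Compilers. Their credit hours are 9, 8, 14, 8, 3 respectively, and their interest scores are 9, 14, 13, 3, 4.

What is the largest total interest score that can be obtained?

ML + Compilers: credit hours 8 + 3 = 11 ≤ 16, interest score 14 + 4 = 18.
ML + Crypto: credit hours 8 + 8 = 16 ≤ 16, interest score 14 + 3 = 17.
ML: credit hours 8 ≤ 16, interest score 14.
Best is ML and Compilers with total interest score 18.

18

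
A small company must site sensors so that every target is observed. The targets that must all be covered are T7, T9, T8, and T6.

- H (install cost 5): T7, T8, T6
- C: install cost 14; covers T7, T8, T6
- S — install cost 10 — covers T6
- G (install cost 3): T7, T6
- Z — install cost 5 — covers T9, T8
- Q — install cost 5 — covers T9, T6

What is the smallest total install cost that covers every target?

Choose G and Z: together they cover T7, T9, T8, T6 — every target.
Total install cost: 3 + 5 = 8.
No cover costs less than 8.

8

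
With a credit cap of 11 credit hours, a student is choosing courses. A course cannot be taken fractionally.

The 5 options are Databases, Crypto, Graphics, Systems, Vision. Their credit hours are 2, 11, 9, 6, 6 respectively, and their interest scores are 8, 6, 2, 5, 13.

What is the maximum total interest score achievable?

Allowing fractional choices, the relaxed optimum would be about 23.5, but courses are indivisible.
Databases + Vision: credit hours 2 + 6 = 8 ≤ 11, interest score 8 + 13 = 21.
Databases + Systems: credit hours 2 + 6 = 8 ≤ 11, interest score 8 + 5 = 13.
Vision: credit hours 6 ≤ 11, interest score 13.
Best is Databases and Vision with total interest score 21.

21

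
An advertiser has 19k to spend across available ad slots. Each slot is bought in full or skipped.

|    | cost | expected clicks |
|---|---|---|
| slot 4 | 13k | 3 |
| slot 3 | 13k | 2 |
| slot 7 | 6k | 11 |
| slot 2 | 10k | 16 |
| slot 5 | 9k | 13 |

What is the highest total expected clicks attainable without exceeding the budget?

slot 2 + slot 5: cost 10 + 9 = 19 ≤ 19, expected clicks 16 + 13 = 29.
slot 7 + slot 2: cost 6 + 10 = 16 ≤ 19, expected clicks 11 + 16 = 27.
slot 7 + slot 5: cost 6 + 9 = 15 ≤ 19, expected clicks 11 + 13 = 24.
Best is slot 2 and slot 5 with total expected clicks 29.

29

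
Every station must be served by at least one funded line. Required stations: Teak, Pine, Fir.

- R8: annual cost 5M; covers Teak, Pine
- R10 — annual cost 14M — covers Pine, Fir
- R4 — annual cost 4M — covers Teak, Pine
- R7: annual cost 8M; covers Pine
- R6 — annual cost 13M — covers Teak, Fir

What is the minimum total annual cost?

Choose R4 and R6: together they cover Teak, Pine, Fir — every station.
Total annual cost: 4 + 13 = 17.
No cover costs less than 17.

17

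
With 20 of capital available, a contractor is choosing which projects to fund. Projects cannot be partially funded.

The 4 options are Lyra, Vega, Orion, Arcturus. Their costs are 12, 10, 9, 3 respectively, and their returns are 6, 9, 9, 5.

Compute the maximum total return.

Allowing fractional choices, the relaxed optimum would be about 21.2, but projects are indivisible.
Orion + Arcturus: cost 9 + 3 = 12 ≤ 20, return 9 + 5 = 14.
Vega + Orion: cost 10 + 9 = 19 ≤ 20, return 9 + 9 = 18.
Best is Vega and Orion with total return 18.

18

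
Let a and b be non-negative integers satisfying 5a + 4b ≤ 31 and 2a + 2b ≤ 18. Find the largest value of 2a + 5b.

35

The continuous relaxation peaks at (0, 7.75) with value 38.75; rounding to a feasible lattice point costs some objective.
(a,b)=(0,7): 5·0+4·7=28≤31, 2·0+2·7=14≤18, objective 35.
(a,b)=(1,6): 5·1+4·6=29≤31, 2·1+2·6=14≤18, objective 32.
(a,b)=(0,6): 5·0+4·6=24≤31, 2·0+2·6=12≤18, objective 30.
Maximum is 35 at (a,b)=(0,7).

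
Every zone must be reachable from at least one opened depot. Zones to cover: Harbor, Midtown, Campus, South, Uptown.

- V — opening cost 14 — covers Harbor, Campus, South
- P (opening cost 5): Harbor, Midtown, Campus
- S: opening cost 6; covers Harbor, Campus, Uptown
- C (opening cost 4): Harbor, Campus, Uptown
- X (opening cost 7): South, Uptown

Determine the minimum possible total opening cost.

12

This is a weighted set-cover instance.
The greedy cost-per-new-zone heuristic would pick C, P, and X for 16, but a cheaper cover exists.
Choose P and X: together they cover Harbor, Midtown, Campus, South, Uptown — every zone.
Total opening cost: 5 + 7 = 12.
No cover costs less than 12.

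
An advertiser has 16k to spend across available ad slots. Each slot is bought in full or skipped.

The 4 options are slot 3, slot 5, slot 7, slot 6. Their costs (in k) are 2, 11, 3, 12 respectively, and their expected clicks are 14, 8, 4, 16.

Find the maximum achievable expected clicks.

30

slot 3 + slot 6: cost 2 + 12 = 14 ≤ 16, expected clicks 14 + 16 = 30.
slot 3 + slot 5 + slot 7: cost 2 + 11 + 3 = 16 ≤ 16, expected clicks 14 + 8 + 4 = 26.
Best is slot 3 and slot 6 with total expected clicks 30.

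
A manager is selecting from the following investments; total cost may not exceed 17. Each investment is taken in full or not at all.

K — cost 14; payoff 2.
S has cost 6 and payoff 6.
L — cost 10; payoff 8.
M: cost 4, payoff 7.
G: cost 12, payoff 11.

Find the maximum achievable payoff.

Allowing fractional choices, the relaxed optimum would be about 19.4, but investments are indivisible.
L + M: cost 10 + 4 = 14 ≤ 17, payoff 8 + 7 = 15.
S + L: cost 6 + 10 = 16 ≤ 17, payoff 6 + 8 = 14.
M + G: cost 4 + 12 = 16 ≤ 17, payoff 7 + 11 = 18.
Best is M and G with total payoff 18.

18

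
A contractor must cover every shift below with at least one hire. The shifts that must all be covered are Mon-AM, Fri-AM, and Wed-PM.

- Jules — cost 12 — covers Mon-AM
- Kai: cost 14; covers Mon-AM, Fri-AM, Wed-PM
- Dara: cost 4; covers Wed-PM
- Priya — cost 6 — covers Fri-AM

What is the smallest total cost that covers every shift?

The greedy cost-per-new-shift heuristic would pick Dara, Priya, and Jules for 22, but a cheaper cover exists.
Kai alone covers Mon-AM, Fri-AM, Wed-PM — every shift.
Total cost: 14.
No cover costs less than 14.

14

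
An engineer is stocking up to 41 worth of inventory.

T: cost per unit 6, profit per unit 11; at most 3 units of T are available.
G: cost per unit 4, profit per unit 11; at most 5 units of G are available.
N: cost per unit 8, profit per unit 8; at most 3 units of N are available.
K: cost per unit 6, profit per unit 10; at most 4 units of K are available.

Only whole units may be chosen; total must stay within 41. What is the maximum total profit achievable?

88

This is a bounded integer knapsack.
3×T and 5×G: cost 38 ≤ 41, profit 3·11 + 5·11 = 88.
2×T, 5×G, and 1×K: cost 38 ≤ 41, profit 2·11 + 5·11 + 1·10 = 87.
Best is 88.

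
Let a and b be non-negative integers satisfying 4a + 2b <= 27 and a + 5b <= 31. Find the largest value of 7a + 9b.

73

(a,b)=(4,5): 4·4+2·5=26≤27, 1·4+5·5=29≤31, objective 73.
(a,b)=(3,5): 4·3+2·5=22≤27, 1·3+5·5=28≤31, objective 66.
(a,b)=(4,4): 4·4+2·4=24≤27, 1·4+5·4=24≤31, objective 64.
(a,b)=(3,4): 4·3+2·4=20≤27, 1·3+5·4=23≤31, objective 57.
No feasible integer point exceeds 73.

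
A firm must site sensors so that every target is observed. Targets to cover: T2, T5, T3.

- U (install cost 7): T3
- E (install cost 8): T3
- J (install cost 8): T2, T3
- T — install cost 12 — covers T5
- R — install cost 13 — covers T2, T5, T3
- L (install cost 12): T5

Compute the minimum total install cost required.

13

The greedy cost-per-new-target heuristic would pick J and T for 20, but a cheaper cover exists.
R alone covers T2, T5, T3 — every target.
Total install cost: 13.
No cover costs less than 13.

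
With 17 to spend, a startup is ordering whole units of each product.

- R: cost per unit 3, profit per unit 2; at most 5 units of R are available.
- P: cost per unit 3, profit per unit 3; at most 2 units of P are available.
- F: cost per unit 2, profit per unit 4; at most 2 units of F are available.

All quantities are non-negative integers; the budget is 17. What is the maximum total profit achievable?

18

Take 2×R, 2×P, and 2×F: cost 16 ≤ 17, profit 2·2 + 2·3 + 2·4 = 18.
F has the best ratio (4/2) and is taken to its limit of 2; remaining capacity is filled optimally with the others.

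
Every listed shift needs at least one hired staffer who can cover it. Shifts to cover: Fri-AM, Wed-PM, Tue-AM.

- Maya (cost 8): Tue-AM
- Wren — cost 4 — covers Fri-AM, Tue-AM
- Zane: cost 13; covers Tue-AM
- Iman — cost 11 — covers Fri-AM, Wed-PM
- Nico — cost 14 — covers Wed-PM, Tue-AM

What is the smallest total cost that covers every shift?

15

This is an integer covering problem.
Choose Wren and Iman: together they cover Fri-AM, Wed-PM, Tue-AM — every shift.
Total cost: 4 + 11 = 15.
No cover costs less than 15.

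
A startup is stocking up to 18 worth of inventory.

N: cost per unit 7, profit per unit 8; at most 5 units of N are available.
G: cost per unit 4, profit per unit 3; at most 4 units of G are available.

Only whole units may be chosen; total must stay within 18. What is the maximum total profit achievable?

19

2×N: cost 14 ≤ 18, profit 2·8 = 16.
2×N and 1×G: cost 18 ≤ 18, profit 2·8 + 1·3 = 19.
Best is 19.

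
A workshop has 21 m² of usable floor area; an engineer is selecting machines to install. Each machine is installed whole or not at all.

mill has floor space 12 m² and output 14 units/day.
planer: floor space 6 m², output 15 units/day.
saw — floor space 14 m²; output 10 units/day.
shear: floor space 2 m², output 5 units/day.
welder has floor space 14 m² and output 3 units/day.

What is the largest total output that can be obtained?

34

This is a 0-1 knapsack instance.
planer + saw: floor space 6 + 14 = 20 ≤ 21, output 15 + 10 = 25.
mill + planer: floor space 12 + 6 = 18 ≤ 21, output 14 + 15 = 29.
mill + planer + shear: floor space 12 + 6 + 2 = 20 ≤ 21, output 14 + 15 + 5 = 34.
Best is mill, planer, and shear with total output 34.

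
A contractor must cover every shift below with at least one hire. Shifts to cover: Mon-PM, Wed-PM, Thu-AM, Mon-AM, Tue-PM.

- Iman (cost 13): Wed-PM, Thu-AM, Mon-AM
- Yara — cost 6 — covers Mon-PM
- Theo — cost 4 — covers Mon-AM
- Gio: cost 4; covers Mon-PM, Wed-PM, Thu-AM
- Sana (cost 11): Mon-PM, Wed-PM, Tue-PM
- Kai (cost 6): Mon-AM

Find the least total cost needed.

This is an integer covering problem.
Choose Theo, Gio, and Sana: together they cover Mon-PM, Wed-PM, Thu-AM, Mon-AM, Tue-PM — every shift.
Total cost: 4 + 4 + 11 = 19.

19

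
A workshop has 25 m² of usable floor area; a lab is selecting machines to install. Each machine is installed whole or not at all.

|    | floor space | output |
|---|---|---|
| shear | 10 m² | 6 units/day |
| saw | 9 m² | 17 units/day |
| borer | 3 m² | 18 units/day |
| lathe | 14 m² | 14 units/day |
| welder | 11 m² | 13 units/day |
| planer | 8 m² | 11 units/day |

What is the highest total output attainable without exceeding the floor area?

48

saw + borer + planer: floor space 9 + 3 + 8 = 20 ≤ 25, output 17 + 18 + 11 = 46.
borer + lathe + planer: floor space 3 + 14 + 8 = 25 ≤ 25, output 18 + 14 + 11 = 43.
saw + borer + welder: floor space 9 + 3 + 11 = 23 ≤ 25, output 17 + 18 + 13 = 48.
Best is saw, borer, and welder with total output 48.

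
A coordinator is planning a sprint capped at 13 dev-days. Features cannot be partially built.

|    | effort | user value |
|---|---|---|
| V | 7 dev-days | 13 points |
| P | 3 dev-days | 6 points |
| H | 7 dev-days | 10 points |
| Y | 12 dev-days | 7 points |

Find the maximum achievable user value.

This is a 0-1 knapsack instance.
Take V and P: effort 7 + 3 = 10 ≤ 13, user value 13 + 6 = 19.
No other feasible combination does better.

19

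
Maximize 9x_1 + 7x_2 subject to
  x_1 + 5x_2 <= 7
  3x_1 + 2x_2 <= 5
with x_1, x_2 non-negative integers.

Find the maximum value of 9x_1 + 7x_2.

(x_1,x_2)=(1,1) is feasible, giving 16.
(x_1,x_2)=(1,0) is feasible, giving 9.
(x_1,x_2)=(0,1) is feasible, giving 7.
Maximum is 16 at (x_1,x_2)=(1,1).

16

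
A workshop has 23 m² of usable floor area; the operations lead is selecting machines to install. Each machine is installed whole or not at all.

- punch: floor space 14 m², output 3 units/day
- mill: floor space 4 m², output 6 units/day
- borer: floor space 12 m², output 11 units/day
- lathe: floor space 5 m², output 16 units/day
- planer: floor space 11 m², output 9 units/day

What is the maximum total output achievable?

33

Treat it as a binary knapsack problem.
borer + lathe: floor space 12 + 5 = 17 ≤ 23, output 11 + 16 = 27.
mill + lathe + planer: floor space 4 + 5 + 11 = 20 ≤ 23, output 6 + 16 + 9 = 31.
mill + borer + lathe: floor space 4 + 12 + 5 = 21 ≤ 23, output 6 + 11 + 16 = 33.
Best is mill, borer, and lathe with total output 33.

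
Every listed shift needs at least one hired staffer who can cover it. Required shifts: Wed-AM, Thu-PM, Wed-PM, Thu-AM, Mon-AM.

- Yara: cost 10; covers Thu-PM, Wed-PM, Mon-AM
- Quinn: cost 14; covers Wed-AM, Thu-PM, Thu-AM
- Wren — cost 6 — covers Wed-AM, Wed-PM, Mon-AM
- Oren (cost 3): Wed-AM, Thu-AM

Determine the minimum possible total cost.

The greedy cost-per-new-shift heuristic would pick Oren, Wren, and Yara for 19, but a cheaper cover exists.
Choose Yara and Oren: together they cover Wed-AM, Thu-PM, Wed-PM, Thu-AM, Mon-AM — every shift.
Total cost: 10 + 3 = 13.
No cover costs less than 13.

13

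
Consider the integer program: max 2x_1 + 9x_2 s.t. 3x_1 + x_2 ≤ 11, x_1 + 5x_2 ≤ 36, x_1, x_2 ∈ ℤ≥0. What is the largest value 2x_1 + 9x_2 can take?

(x_1,x_2)=(1,7) is feasible, giving 65.
(x_1,x_2)=(0,7) is feasible, giving 63.
(x_1,x_2)=(1,6) is feasible, giving 56.
The best lattice point is (1,7), giving 65.

65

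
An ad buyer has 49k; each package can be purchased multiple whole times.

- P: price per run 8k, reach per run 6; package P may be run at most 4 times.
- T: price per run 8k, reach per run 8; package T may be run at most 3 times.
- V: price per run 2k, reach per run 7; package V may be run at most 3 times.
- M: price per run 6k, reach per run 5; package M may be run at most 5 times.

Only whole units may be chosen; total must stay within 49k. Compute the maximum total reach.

60

1×P, 2×T, 3×V, and 3×M: price 48 ≤ 49, reach 1·6 + 2·8 + 3·7 + 3·5 = 58.
3×T, 3×V, and 3×M: price 48 ≤ 49, reach 3·8 + 3·7 + 3·5 = 60.
Best is 60.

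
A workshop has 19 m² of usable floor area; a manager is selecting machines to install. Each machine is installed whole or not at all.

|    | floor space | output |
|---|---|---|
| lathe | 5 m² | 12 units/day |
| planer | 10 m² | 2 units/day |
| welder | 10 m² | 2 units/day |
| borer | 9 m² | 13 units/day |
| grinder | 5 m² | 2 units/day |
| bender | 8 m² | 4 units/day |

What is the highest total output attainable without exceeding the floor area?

27

lathe + borer: floor space 5 + 9 = 14 ≤ 19, output 12 + 13 = 25.
lathe + grinder + bender: floor space 5 + 5 + 8 = 18 ≤ 19, output 12 + 2 + 4 = 18.
lathe + borer + grinder: floor space 5 + 9 + 5 = 19 ≤ 19, output 12 + 13 + 2 = 27.
Best is lathe, borer, and grinder with total output 27.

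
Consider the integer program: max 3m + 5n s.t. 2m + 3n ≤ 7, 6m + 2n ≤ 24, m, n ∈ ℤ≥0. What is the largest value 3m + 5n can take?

(m,n)=(2,1): 2·2+3·1=7≤7, 6·2+2·1=14≤24, objective 11.
(m,n)=(0,2): 2·0+3·2=6≤7, 6·0+2·2=4≤24, objective 10.
(m,n)=(3,0): 2·3+3·0=6≤7, 6·3+2·0=18≤24, objective 9.
The best lattice point is (2,1), giving 11.

11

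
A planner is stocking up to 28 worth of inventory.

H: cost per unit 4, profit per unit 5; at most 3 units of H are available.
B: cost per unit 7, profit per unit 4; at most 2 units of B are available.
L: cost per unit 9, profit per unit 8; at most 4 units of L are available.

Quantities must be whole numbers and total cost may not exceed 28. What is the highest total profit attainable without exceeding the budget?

27

2×H and 2×L: cost 26 ≤ 28, profit 2·5 + 2·8 = 26.
3×H, 1×B, and 1×L: cost 28 ≤ 28, profit 3·5 + 1·4 + 1·8 = 27.
Best is 27.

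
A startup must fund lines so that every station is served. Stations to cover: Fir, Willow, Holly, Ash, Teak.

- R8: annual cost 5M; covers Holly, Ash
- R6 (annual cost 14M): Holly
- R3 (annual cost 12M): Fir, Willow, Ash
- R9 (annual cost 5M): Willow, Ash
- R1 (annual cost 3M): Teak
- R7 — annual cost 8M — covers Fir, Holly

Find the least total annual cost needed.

16

Choose R9, R1, and R7: together they cover Fir, Willow, Holly, Ash, Teak — every station.
Total annual cost: 5 + 3 + 8 = 16.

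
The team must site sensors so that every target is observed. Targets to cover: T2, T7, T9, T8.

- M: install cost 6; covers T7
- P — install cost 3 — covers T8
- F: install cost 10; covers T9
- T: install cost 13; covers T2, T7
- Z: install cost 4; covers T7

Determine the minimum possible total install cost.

This is an integer covering problem.
The greedy cost-per-new-target heuristic would pick P, Z, F, and T for 30, but a cheaper cover exists.
Choose P, F, and T: together they cover T2, T7, T9, T8 — every target.
Total install cost: 3 + 10 + 13 = 26.
No cover costs less than 26.

26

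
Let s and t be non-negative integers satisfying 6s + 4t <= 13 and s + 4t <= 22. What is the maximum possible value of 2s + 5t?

Relaxing integrality, the LP optimum is 16.25 at (s,t) = (0, 3.25), which is not an integer point.
(s,t)=(0,3): 6·0+4·3=12≤13, 1·0+4·3=12≤22, objective 15.
(s,t)=(0,2): 6·0+4·2=8≤13, 1·0+4·2=8≤22, objective 10.
No feasible integer point exceeds 15.

15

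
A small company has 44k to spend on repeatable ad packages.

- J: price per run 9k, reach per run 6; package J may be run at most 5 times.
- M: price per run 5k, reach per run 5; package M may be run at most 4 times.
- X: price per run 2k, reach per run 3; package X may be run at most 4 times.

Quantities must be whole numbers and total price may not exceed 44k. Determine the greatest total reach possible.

2×J, 3×M, and 4×X: price 41 ≤ 44, reach 2·6 + 3·5 + 4·3 = 39.
2×J, 4×M, and 3×X: price 44 ≤ 44, reach 2·6 + 4·5 + 3·3 = 41.
Best is 41.

41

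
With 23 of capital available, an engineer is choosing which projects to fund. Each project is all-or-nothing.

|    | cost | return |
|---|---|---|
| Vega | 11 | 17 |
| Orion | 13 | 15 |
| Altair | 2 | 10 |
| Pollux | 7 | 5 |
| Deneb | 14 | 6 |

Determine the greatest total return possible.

32

This is a 0-1 knapsack instance.
Take Vega, Altair, and Pollux: cost 11 + 2 + 7 = 20 ≤ 23, return 17 + 10 + 5 = 32.
No other feasible combination does better.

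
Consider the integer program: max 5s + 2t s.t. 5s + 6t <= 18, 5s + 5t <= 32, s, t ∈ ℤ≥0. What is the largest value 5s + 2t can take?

15

(s,t)=(3,0): 5·3+6·0=15≤18, 5·3+5·0=15≤32, objective 15.
(s,t)=(2,1): 5·2+6·1=16≤18, 5·2+5·1=15≤32, objective 12.
(s,t)=(2,0): 5·2+6·0=10≤18, 5·2+5·0=10≤32, objective 10.
The best lattice point is (3,0), giving 15.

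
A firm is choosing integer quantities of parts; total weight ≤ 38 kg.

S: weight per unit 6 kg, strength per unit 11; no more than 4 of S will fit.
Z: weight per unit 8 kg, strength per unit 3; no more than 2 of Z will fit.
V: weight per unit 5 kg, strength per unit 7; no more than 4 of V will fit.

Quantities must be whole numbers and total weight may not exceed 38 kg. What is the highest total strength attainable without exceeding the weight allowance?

61

This is a bounded integer knapsack.
4×S and 2×V: weight 34 ≤ 38, strength 4·11 + 2·7 = 58.
3×S and 4×V: weight 38 ≤ 38, strength 3·11 + 4·7 = 61.
Best is 61.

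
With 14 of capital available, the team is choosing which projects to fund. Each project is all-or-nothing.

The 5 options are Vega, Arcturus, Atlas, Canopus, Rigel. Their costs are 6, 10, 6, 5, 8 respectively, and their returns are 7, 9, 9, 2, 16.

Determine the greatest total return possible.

25

This is an integer program with binary decision variables.
Take Atlas and Rigel: cost 6 + 8 = 14 ≤ 14, return 9 + 16 = 25.
No other feasible combination does better.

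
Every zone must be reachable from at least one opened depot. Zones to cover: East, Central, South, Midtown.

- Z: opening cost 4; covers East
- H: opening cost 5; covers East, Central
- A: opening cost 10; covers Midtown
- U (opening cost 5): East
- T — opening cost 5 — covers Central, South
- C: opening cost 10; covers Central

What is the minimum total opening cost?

The greedy cost-per-new-zone heuristic would pick H, T, and A for 20, but a cheaper cover exists.
Choose Z, A, and T: together they cover East, Central, South, Midtown — every zone.
Total opening cost: 4 + 10 + 5 = 19.
No cover costs less than 19.

19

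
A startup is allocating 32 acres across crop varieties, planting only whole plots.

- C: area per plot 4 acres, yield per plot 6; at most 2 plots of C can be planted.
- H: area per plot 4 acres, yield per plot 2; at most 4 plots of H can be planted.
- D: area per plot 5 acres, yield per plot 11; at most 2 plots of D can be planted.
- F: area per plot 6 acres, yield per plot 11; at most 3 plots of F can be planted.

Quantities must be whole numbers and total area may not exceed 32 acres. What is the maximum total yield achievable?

61

This is a bounded integer knapsack.
Take 1×C, 2×D, and 3×F: area 32 ≤ 32, yield 1·6 + 2·11 + 3·11 = 61.
D has the best ratio (11/5) and is taken to its limit of 2; remaining capacity is filled optimally with the others.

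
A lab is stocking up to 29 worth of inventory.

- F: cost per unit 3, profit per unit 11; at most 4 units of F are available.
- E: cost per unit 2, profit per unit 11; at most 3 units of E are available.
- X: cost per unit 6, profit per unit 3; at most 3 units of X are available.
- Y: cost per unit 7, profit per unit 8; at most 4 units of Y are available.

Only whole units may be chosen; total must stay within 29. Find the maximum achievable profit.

This is a bounded integer knapsack.
Take 4×F, 3×E, and 1×Y: cost 25 ≤ 29, profit 4·11 + 3·11 + 1·8 = 85.
E has the best ratio (11/2) and is taken to its limit of 3; remaining capacity is filled optimally with the others.

85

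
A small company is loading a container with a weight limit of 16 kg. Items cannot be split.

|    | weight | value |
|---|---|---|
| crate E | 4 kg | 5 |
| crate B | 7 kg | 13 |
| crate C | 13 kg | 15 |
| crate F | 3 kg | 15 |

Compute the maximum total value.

crate E + crate B + crate F: weight 4 + 7 + 3 = 14 ≤ 16, value 5 + 13 + 15 = 33.
crate C + crate F: weight 13 + 3 = 16 ≤ 16, value 15 + 15 = 30.
Best is crate E, crate B, and crate F with total value 33.

33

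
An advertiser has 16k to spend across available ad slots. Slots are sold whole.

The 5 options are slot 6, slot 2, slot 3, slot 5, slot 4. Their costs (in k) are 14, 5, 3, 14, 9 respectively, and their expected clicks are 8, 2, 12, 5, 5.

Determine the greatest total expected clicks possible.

17

Allowing fractional choices, the relaxed optimum would be about 19.4, but ad slots are indivisible.
slot 3 + slot 4: cost 3 + 9 = 12 ≤ 16, expected clicks 12 + 5 = 17.
slot 2 + slot 3: cost 5 + 3 = 8 ≤ 16, expected clicks 2 + 12 = 14.
Best is slot 3 and slot 4 with total expected clicks 17.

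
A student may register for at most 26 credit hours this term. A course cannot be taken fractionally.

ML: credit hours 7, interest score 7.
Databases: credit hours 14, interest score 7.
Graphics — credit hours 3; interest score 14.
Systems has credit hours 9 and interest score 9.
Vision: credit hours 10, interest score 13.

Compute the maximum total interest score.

36

ML + Graphics + Systems: credit hours 7 + 3 + 9 = 19 ≤ 26, interest score 7 + 14 + 9 = 30.
ML + Graphics + Vision: credit hours 7 + 3 + 10 = 20 ≤ 26, interest score 7 + 14 + 13 = 34.
Graphics + Systems + Vision: credit hours 3 + 9 + 10 = 22 ≤ 26, interest score 14 + 9 + 13 = 36.
Best is Graphics, Systems, and Vision with total interest score 36.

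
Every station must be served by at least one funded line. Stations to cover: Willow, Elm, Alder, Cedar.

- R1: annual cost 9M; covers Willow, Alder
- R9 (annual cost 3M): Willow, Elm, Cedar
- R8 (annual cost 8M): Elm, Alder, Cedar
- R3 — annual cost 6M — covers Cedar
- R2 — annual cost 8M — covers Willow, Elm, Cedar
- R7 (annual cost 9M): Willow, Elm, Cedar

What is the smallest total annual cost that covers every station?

Choose R9 and R8: together they cover Willow, Elm, Alder, Cedar — every station.
Total annual cost: 3 + 8 = 11.
No cover costs less than 11.

11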